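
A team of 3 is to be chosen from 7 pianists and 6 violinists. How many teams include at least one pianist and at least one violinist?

231

Total 3-person selections from all 13: C(13,3) = 286.
Selections missing a whole group: no pianists → C(6,3) = 20; no violinists → C(7,3) = 35.
Both groups omitted at once is impossible, so 286 − 55 = 231.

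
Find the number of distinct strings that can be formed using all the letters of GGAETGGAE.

3780

The 9 letters of GGAETGGAE have repeats: A appearing twice, E appearing twice, and G appearing 4 times.
So there are 9! / (4!·2!·2!) = 3780 distinguishable arrangements.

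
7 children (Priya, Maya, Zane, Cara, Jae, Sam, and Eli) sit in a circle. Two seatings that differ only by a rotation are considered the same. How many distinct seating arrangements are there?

Fix one person's seat to break rotational symmetry; the remaining 6 people can be arranged in (6)! = 720 ways.

720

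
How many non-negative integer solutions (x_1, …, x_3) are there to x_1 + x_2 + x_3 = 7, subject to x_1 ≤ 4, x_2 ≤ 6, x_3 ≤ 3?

19

Ignoring the caps, the number of non-negative solutions to x_1+…+x_3 = 7 is C(9,2) = 36.
Subtract solutions that violate a single cap (substitute x_i' = x_i − (cap_i+1)): x_1 ≥ 5 gives C(4,2) = 6; x_2 ≥ 7 gives C(2,2) = 1; x_3 ≥ 4 gives C(5,2) = 10. Together 17.
No two caps can be exceeded simultaneously, so the pair terms are all 0.
By inclusion–exclusion the count is 36 − 17 + 0 = 19.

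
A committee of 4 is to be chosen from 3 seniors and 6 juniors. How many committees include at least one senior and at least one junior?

With no constraint there are C(9,4) = 126 possible selections.
Selections missing a whole group: no seniors → C(6,4) = 15; no juniors → C(3,4) = 0.
Both groups omitted at once is impossible, so 126 − 15 = 111.

111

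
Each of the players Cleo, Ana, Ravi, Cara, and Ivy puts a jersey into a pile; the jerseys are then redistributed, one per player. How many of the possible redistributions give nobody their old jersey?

This is the derangement count D_5: permutations of 5 items with no fixed point.
By inclusion–exclusion this is Σ_{j=0}^{5} (−1)^j C(5,j)·(5−j)!.
Computing: 120 − 120 + 60 − 20 + 5 − 1 = 44.

44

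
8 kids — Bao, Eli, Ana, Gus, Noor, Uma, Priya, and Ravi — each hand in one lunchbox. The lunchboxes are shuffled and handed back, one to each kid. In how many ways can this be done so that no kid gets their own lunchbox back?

14833

Let Aᵢ be the assignments in which kid i gets their own lunchbox. We want the size of the complement of A₁∪…∪A_8.
By inclusion–exclusion this is Σ_{j=0}^{8} (−1)^j C(8,j)·(8−j)!.
Computing: 40320 − 40320 + 20160 − 6720 + 1680 − 336 + 56 − 8 + 1 = 14833.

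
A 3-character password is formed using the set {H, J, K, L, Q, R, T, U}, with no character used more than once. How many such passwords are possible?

336

This is a permutation of 3 out of 8: P(8,3) = 8!/5!.
That product is 8 × 7 × 6 = 336.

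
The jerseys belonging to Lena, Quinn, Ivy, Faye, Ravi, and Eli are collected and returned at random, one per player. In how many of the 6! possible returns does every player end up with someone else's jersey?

Count assignments avoiding every fixed point. For any j of the 6 players fixed to their old jersey, the other 6−j can be arranged in (6−j)! ways.
By inclusion–exclusion this is Σ_{j=0}^{6} (−1)^j C(6,j)·(6−j)!.
Computing: 720 − 720 + 360 − 120 + 30 − 6 + 1 = 265.

265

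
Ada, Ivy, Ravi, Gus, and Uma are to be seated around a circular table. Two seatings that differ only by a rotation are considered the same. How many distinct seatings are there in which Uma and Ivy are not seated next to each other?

12

Without the restriction there are (4)! = 24 seatings.
Seatings with Uma beside Ivy: treat them as a block with 2 internal orders, giving 2 × (3)! = 12.
Subtracting, 24 − 12 = 12.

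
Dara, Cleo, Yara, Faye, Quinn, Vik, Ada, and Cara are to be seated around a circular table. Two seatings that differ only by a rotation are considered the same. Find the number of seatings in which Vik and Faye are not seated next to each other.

3600

All circular seatings of 8 people number (7)! = 5040.
Seatings with Vik beside Faye: treat them as a block with 2 internal orders, giving 2 × (6)! = 1440.
Subtracting, 5040 − 1440 = 3600.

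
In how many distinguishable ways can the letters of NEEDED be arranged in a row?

60

Letter multiplicities in NEEDED: D×2, E×3, N×1.
The number of distinct arrangements is 6!/(3!·2!) = 720/12 = 60.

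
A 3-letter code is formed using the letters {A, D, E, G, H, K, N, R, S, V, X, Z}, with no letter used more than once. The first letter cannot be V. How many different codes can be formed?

The first letter has 12−1 = 11 choices (anything except V).
The remaining 2 letters are filled from the other 11 symbols without repetition: 11 × 10 = 110.
Total: 11 × 110 = 1210.

1210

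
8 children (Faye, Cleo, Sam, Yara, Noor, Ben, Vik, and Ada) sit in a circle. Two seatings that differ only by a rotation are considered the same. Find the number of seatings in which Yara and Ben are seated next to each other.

Treat {Yara, Ben} as one unit (2 internal orders) and seat the resulting 7 units around the table: (6)! circular arrangements.
So 2 × (6)! = 2 × 720 = 1440.

1440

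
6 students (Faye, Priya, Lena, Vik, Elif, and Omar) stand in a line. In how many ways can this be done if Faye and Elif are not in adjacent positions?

480

Of the 6! = 720 arrangements, those with Faye and Elif adjacent number 2 × 5! = 240 (treat the pair as a block with 2 internal orders).
Complementary counting: 720 − 240 = 480.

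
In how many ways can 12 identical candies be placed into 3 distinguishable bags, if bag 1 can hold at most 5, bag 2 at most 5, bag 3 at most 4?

Ignoring the caps, the number of non-negative solutions to x_1+…+x_3 = 12 is C(14,2) = 91.
Subtract solutions that violate a single cap (substitute x_i' = x_i − (cap_i+1)): x_1 ≥ 6 gives C(8,2) = 28; x_2 ≥ 6 gives C(8,2) = 28; x_3 ≥ 5 gives C(9,2) = 36. Together 92.
Add back pairs where two caps are both exceeded: 1 + 3 + 3 = 7.
By inclusion–exclusion the count is 91 − 92 + 7 = 6.

6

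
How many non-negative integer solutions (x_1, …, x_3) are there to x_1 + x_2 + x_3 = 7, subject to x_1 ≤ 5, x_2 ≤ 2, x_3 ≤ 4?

By stars and bars, unrestricted non-negative solutions to x_1+…+x_3 = 7 number C(7+2,2) = 36.
Subtract solutions that violate a single cap (substitute x_i' = x_i − (cap_i+1)): x_1 ≥ 6 gives C(3,2) = 3; x_2 ≥ 3 gives C(6,2) = 15; x_3 ≥ 5 gives C(4,2) = 6. Together 24.
No two caps can be exceeded simultaneously, so the pair terms are all 0.
By inclusion–exclusion the count is 36 − 24 + 0 = 12.

12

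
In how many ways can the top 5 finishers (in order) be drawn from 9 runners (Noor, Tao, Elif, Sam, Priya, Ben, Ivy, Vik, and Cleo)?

There are 9 choices for 1st place, 8 for 2nd, and so on down to 5 for position 5.
That gives 9 × 8 × 7 × 6 × 5 = 15120.

15120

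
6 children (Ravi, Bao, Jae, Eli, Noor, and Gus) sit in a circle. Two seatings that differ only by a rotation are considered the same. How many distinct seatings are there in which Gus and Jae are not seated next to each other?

Without the restriction there are (5)! = 120 seatings.
Seatings with Gus beside Jae: treat them as a block with 2 internal orders, giving 2 × (4)! = 48.
Subtracting, 120 − 48 = 72.

72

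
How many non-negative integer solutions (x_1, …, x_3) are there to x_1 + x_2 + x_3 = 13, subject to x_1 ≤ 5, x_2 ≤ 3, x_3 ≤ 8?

10

Ignoring the caps, the number of non-negative solutions to x_1+…+x_3 = 13 is C(15,2) = 105.
Subtract solutions that violate a single cap (substitute x_i' = x_i − (cap_i+1)): x_1 ≥ 6 gives C(9,2) = 36; x_2 ≥ 4 gives C(11,2) = 55; x_3 ≥ 9 gives C(6,2) = 15. Together 106.
Add back pairs where two caps are both exceeded: 10 + 0 + 1 = 11.
By inclusion–exclusion the count is 105 − 106 + 11 = 10.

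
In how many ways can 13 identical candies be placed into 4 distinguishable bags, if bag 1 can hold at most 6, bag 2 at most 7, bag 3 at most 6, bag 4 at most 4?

180

By stars and bars, unrestricted non-negative solutions to x_1+…+x_4 = 13 number C(13+3,3) = 560.
Subtract solutions that violate a single cap (substitute x_i' = x_i − (cap_i+1)): x_1 ≥ 7 gives C(9,3) = 84; x_2 ≥ 8 gives C(8,3) = 56; x_3 ≥ 7 gives C(9,3) = 84; x_4 ≥ 5 gives C(11,3) = 165. Together 389.
Add back pairs where two caps are both exceeded: 0 + 0 + 4 + 0 + 1 + 4 = 9.
By inclusion–exclusion the count is 560 − 389 + 9 = 180.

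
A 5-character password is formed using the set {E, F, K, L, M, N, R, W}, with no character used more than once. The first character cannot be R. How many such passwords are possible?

5880

The first character has 8−1 = 7 choices (anything except R).
The remaining 4 characters are filled from the other 7 symbols without repetition: 7 × 6 × 5 × 4 = 840.
Total: 7 × 840 = 5880.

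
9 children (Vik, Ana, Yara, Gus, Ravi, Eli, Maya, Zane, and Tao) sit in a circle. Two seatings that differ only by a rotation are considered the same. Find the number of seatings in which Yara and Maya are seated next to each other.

10080

Treat {Yara, Maya} as one unit (2 internal orders) and seat the resulting 8 units around the table: (7)! circular arrangements.
So 2 × (7)! = 2 × 5040 = 10080.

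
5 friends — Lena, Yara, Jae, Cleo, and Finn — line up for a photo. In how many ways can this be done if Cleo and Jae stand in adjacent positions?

48

Treat {Cleo, Jae} as a single unit. There are 4 units to order, and the pair itself can be ordered 2 ways.
So the count is 2·(4)! = 48.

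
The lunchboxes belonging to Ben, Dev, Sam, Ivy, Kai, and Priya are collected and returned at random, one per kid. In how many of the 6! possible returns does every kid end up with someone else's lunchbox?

265

Let Aᵢ be the assignments in which kid i gets their own lunchbox. We want the size of the complement of A₁∪…∪A_6.
By inclusion–exclusion this is Σ_{j=0}^{6} (−1)^j C(6,j)·(6−j)!.
Computing: 720 − 720 + 360 − 120 + 30 − 6 + 1 = 265.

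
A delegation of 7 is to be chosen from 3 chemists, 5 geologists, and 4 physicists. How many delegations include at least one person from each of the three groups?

With no constraint there are C(12,7) = 792 possible selections.
Selections missing a whole group: no chemists → C(9,7) = 36; no geologists → C(7,7) = 1; no physicists → C(8,7) = 8.
Add back selections omitting two groups (i.e. drawn from a single group): C(3,7) + C(5,7) + C(4,7) = 0.
By inclusion–exclusion: 792 − 45 + 0 = 747.

747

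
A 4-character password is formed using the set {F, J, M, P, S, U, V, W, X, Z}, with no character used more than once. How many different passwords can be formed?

5040

Choose and order 4 of the 10 symbols: the first character has 10 options, the next 9, then 8, 7.
10 × 9 × 8 × 7 = 5040.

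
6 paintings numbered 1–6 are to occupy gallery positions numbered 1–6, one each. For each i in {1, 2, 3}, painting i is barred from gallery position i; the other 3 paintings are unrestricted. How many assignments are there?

Let Aᵢ (for i ∈ {1, 2, 3}) be the placements that put painting i in its forbidden gallery position. Any j of these fix j positions, leaving (6−j)! ways to fill the rest, and there are C(3,j) ways to pick which j.
By inclusion–exclusion, the number of valid placements is Σ_{j=0}^{3} (−1)^j C(3,j)·(6−j)!.
Computing: 720 − 360 + 72 − 6 = 426.

426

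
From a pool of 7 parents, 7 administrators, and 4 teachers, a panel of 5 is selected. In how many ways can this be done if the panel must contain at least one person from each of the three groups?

5684

With no constraint there are C(18,5) = 8568 possible selections.
Selections missing a whole group: no parents → C(11,5) = 462; no administrators → C(11,5) = 462; no teachers → C(14,5) = 2002.
Add back selections omitting two groups (i.e. drawn from a single group): C(7,5) + C(7,5) + C(4,5) = 42.
By inclusion–exclusion: 8568 − 2926 + 42 = 5684.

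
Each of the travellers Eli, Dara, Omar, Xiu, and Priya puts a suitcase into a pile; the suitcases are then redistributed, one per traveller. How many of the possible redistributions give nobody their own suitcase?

This is the derangement count D_5: permutations of 5 items with no fixed point.
By inclusion–exclusion this is Σ_{j=0}^{5} (−1)^j C(5,j)·(5−j)!.
Computing: 120 − 120 + 60 − 20 + 5 − 1 = 44.

44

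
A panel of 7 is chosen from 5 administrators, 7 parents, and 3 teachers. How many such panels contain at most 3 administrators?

5790

Split by how many administrators are chosen (0 through 3).
Sum: C(5,0)·C(10,7) + C(5,1)·C(10,6) + C(5,2)·C(10,5) + C(5,3)·C(10,4) = 120 + 1050 + 2520 + 2100 = 5790.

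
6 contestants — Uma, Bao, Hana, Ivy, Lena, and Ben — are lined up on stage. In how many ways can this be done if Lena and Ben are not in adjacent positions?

480

Of the 6! = 720 arrangements, those with Lena and Ben adjacent number 2 × 5! = 240 (treat the pair as a block with 2 internal orders).
Complementary counting: 720 − 240 = 480.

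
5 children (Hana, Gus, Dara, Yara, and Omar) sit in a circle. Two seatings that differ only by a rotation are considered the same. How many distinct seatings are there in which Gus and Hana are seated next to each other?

12

Glue Gus and Hana into a block (2 internal orders). Seating 4 units around a circle gives (3)! arrangements.
So 2 × (3)! = 2 × 6 = 12.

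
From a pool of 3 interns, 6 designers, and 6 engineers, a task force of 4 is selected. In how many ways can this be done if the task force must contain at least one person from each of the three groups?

648

Unrestricted: C(15,4) = 1365 ways to pick any 4 of the 15.
Subtract selections that omit an entire group: no interns → C(12,4) = 495; no designers → C(9,4) = 126; no engineers → C(9,4) = 126.
Add back selections omitting two groups (i.e. drawn from a single group): C(3,4) + C(6,4) + C(6,4) = 30.
By inclusion–exclusion: 1365 − 747 + 30 = 648.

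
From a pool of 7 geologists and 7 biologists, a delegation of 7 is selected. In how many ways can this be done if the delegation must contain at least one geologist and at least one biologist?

Unrestricted: C(14,7) = 3432 ways to pick any 7 of the 14.
Selections missing a whole group: no geologists → C(7,7) = 1; no biologists → C(7,7) = 1.
Both groups omitted at once is impossible, so 3432 − 2 = 3430.

3430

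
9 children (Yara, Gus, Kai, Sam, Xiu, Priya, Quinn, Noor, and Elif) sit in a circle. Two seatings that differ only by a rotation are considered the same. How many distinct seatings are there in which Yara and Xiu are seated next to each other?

Treat {Yara, Xiu} as one unit (2 internal orders) and seat the resulting 8 units around the table: (7)! circular arrangements.
So 2 × (7)! = 2 × 5040 = 10080.

10080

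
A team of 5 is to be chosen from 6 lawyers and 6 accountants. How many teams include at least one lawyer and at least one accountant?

780

Total 5-person selections from all 12: C(12,5) = 792.
Selections missing a whole group: no lawyers → C(6,5) = 6; no accountants → C(6,5) = 6.
Both groups omitted at once is impossible, so 792 − 12 = 780.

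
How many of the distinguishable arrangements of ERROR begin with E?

4

With the first slot taken by E, it remains to arrange the other 4 letters (RROR).
Those 4 letters have R appearing 3 times, giving (4)!/(3!) = 4.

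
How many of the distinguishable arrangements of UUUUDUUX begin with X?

With the first slot taken by X, it remains to arrange the other 7 letters (UUUUDUU).
Those 7 letters have U appearing 6 times, giving (7)!/(6!) = 7.

7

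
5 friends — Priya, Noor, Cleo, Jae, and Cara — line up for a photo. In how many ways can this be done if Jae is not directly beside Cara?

Of the 5! = 120 arrangements, those with Jae and Cara adjacent number 2 × 4! = 48 (treat the pair as a block with 2 internal orders).
So 120 − 48 = 72 arrangements keep them apart.

72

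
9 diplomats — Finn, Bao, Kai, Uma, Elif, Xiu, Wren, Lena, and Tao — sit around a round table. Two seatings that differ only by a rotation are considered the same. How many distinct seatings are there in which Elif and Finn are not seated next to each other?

All circular seatings of 9 people number (8)! = 40320.
Seatings with Elif beside Finn: treat them as a block with 2 internal orders, giving 2 × (7)! = 10080.
Subtracting, 40320 − 10080 = 30240.

30240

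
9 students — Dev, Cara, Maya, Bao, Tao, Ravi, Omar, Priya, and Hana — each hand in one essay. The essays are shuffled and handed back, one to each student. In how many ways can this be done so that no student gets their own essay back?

Count assignments avoiding every fixed point. For any j of the 9 students fixed to their own essay, the other 9−j can be arranged in (9−j)! ways.
By inclusion–exclusion this is Σ_{j=0}^{9} (−1)^j C(9,j)·(9−j)!.
Computing: 362880 − 362880 + 181440 − 60480 + 15120 − 3024 + 504 − 72 + 9 − 1 = 133496.

133496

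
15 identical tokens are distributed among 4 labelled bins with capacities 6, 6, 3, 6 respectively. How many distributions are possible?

Ignoring the caps, the number of non-negative solutions to x_1+…+x_4 = 15 is C(18,3) = 816.
Subtract solutions that violate a single cap (substitute x_i' = x_i − (cap_i+1)): x_1 ≥ 7 gives C(11,3) = 165; x_2 ≥ 7 gives C(11,3) = 165; x_3 ≥ 4 gives C(14,3) = 364; x_4 ≥ 7 gives C(11,3) = 165. Together 859.
Add back pairs where two caps are both exceeded: 4 + 35 + 4 + 35 + 4 + 35 = 117.
By inclusion–exclusion the count is 816 − 859 + 117 = 74.

74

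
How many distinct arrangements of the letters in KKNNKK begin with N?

5

Fix N in the first position and arrange the remaining 5 letters.
Those 5 letters have K appearing 4 times, giving (5)!/(4!) = 5.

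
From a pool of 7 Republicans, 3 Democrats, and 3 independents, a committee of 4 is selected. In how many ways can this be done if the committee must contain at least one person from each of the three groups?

315

Unrestricted: C(13,4) = 715 ways to pick any 4 of the 13.
Selections missing a whole group: no Republicans → C(6,4) = 15; no Democrats → C(10,4) = 210; no independents → C(10,4) = 210.
Add back selections omitting two groups (i.e. drawn from a single group): C(7,4) + C(3,4) + C(3,4) = 35.
By inclusion–exclusion: 715 − 435 + 35 = 315.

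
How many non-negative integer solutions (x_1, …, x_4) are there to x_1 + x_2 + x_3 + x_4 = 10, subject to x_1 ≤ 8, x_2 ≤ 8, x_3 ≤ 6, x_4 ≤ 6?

238

By stars and bars, unrestricted non-negative solutions to x_1+…+x_4 = 10 number C(10+3,3) = 286.
Subtract solutions that violate a single cap (substitute x_i' = x_i − (cap_i+1)): x_1 ≥ 9 gives C(4,3) = 4; x_2 ≥ 9 gives C(4,3) = 4; x_3 ≥ 7 gives C(6,3) = 20; x_4 ≥ 7 gives C(6,3) = 20. Together 48.
No two caps can be exceeded simultaneously, so the pair terms are all 0.
By inclusion–exclusion the count is 286 − 48 + 0 = 238.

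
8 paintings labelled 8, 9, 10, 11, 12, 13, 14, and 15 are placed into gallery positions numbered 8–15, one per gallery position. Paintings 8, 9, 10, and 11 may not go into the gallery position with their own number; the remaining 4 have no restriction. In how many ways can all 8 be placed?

24024

Let Aᵢ (for 8 ≤ i ≤ 11) be the placements that put painting i in its forbidden gallery position. Any j of these fix j positions, leaving (8−j)! ways to fill the rest, and there are C(4,j) ways to pick which j.
By inclusion–exclusion, the number of valid placements is Σ_{j=0}^{4} (−1)^j C(4,j)·(8−j)!.
Computing: 40320 − 20160 + 4320 − 480 + 24 = 24024.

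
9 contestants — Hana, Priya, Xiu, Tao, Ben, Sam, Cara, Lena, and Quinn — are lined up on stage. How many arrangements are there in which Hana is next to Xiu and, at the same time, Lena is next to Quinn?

20160

Treat {Hana,Xiu} as one block (2 orders) and {Lena,Quinn} as another (2 orders).
That leaves 7 units to arrange: 2 × 2 × 7! = 4 × 5040 = 20160.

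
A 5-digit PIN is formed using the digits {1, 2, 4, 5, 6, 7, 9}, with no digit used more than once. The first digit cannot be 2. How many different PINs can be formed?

The first digit has 7−1 = 6 choices (anything except 2).
The remaining 4 digits are filled from the other 6 symbols without repetition: 6 × 5 × 4 × 3 = 360.
Total: 6 × 360 = 2160.

2160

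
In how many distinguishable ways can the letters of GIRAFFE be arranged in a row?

2520

The 7 letters of GIRAFFE have repeats: F appearing twice.
So there are 7! / (2!) = 2520 distinguishable arrangements.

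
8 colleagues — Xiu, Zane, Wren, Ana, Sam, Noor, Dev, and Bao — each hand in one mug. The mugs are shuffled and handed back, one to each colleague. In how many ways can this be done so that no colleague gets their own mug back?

Let Aᵢ be the assignments in which colleague i gets their own mug. We want the size of the complement of A₁∪…∪A_8.
By inclusion–exclusion this is Σ_{j=0}^{8} (−1)^j C(8,j)·(8−j)!.
Computing: 40320 − 40320 + 20160 − 6720 + 1680 − 336 + 56 − 8 + 1 = 14833.

14833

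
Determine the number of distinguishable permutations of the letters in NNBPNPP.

NNBPNPP has 7 letters with N appearing 3 times and P appearing 3 times.
The number of distinct arrangements is 7!/(3!·3!) = 5040/36 = 140.

140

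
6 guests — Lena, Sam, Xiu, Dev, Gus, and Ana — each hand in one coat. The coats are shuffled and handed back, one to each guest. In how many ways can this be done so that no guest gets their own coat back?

265

Count assignments avoiding every fixed point. For any j of the 6 guests fixed to their own coat, the other 6−j can be arranged in (6−j)! ways.
By inclusion–exclusion this is Σ_{j=0}^{6} (−1)^j C(6,j)·(6−j)!.
Computing: 720 − 720 + 360 − 120 + 30 − 6 + 1 = 265.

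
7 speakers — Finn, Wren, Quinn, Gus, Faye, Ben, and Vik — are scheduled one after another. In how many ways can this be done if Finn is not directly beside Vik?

There are 7! = 5040 arrangements in all. If Finn and Vik are adjacent, merging them into one block gives 2·(6)! = 1440 arrangements.
So 5040 − 1440 = 3600 arrangements keep them apart.

3600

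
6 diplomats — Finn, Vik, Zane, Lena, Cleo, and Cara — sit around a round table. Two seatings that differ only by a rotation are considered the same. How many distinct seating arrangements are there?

Fix one person's seat to break rotational symmetry; the remaining 5 people can be arranged in (5)! = 120 ways.

120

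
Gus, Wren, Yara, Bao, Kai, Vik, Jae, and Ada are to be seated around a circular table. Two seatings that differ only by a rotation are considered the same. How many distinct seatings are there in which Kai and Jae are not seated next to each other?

3600

Without the restriction there are (7)! = 5040 seatings.
Those with Kai next to Jae: fuse the pair into one unit and seat 7 units around a circle — 2·(6)! = 1440.
Subtracting, 5040 − 1440 = 3600.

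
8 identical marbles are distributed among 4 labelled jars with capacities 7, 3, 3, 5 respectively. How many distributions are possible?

85

By stars and bars, unrestricted non-negative solutions to x_1+…+x_4 = 8 number C(8+3,3) = 165.
Subtract solutions that violate a single cap (substitute x_i' = x_i − (cap_i+1)): x_1 ≥ 8 gives C(3,3) = 1; x_2 ≥ 4 gives C(7,3) = 35; x_3 ≥ 4 gives C(7,3) = 35; x_4 ≥ 6 gives C(5,3) = 10. Together 81.
Add back pairs where two caps are both exceeded: 0 + 0 + 0 + 1 + 0 + 0 = 1.
By inclusion–exclusion the count is 165 − 81 + 1 = 85.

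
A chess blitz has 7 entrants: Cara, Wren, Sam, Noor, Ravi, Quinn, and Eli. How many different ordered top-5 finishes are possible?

There are 7 choices for 1st place, 6 for 2nd, and so on down to 3 for position 5.
That gives 7 × 6 × 5 × 4 × 3 = 2520.

2520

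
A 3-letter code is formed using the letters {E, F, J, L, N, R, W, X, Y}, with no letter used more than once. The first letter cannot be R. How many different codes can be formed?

The first letter has 9−1 = 8 choices (anything except R).
The remaining 2 letters are filled from the other 8 symbols without repetition: 8 × 7 = 56.
Total: 8 × 56 = 448.

448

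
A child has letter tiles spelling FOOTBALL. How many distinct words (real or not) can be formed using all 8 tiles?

Letter multiplicities in FOOTBALL: A×1, B×1, F×1, L×2, O×2, T×1.
Dividing 8! = 40320 by 2!·2! = 4 for the repeated letters gives 10080.

10080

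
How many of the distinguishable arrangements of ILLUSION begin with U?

With the first slot taken by U, it remains to arrange the other 7 letters (ILLSION).
Those 7 letters have I appearing twice and L appearing twice, giving (7)!/(2!·2!) = 1260.

1260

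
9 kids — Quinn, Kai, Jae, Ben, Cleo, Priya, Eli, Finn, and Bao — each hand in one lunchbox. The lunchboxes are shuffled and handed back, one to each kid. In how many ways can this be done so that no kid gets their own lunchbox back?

133496

Count assignments avoiding every fixed point. For any j of the 9 kids fixed to their own lunchbox, the other 9−j can be arranged in (9−j)! ways.
By inclusion–exclusion this is Σ_{j=0}^{9} (−1)^j C(9,j)·(9−j)!.
Computing: 362880 − 362880 + 181440 − 60480 + 15120 − 3024 + 504 − 72 + 9 − 1 = 133496.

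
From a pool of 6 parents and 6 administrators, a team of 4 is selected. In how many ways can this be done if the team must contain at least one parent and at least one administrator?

465

Unrestricted: C(12,4) = 495 ways to pick any 4 of the 12.
Selections missing a whole group: no parents → C(6,4) = 15; no administrators → C(6,4) = 15.
Both groups omitted at once is impossible, so 495 − 30 = 465.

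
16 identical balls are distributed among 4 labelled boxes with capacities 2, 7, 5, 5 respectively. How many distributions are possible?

Ignoring the caps, the number of non-negative solutions to x_1+…+x_4 = 16 is C(19,3) = 969.
Subtract solutions that violate a single cap (substitute x_i' = x_i − (cap_i+1)): x_1 ≥ 3 gives C(16,3) = 560; x_2 ≥ 8 gives C(11,3) = 165; x_3 ≥ 6 gives C(13,3) = 286; x_4 ≥ 6 gives C(13,3) = 286. Together 1297.
Add back pairs where two caps are both exceeded: 56 + 120 + 120 + 10 + 10 + 35 = 351.
Subtract triples: 0 + 0 + 4 + 0 = 4.
By inclusion–exclusion the count is 969 − 1297 + 351 − 4 = 19.

19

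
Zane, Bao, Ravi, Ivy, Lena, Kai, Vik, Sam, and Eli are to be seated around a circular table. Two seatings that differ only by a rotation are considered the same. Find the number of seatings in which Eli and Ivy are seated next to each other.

Glue Eli and Ivy into a block (2 internal orders). Seating 8 units around a circle gives (7)! arrangements.
So 2 × (7)! = 2 × 5040 = 10080.

10080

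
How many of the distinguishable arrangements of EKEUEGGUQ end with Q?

Fix Q in the last position and arrange the remaining 8 letters.
Those 8 letters have E appearing 3 times, G appearing twice, and U appearing twice, giving (8)!/(3!·2!·2!) = 1680.

1680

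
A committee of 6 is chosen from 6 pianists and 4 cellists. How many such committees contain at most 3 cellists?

Split by how many cellists are chosen (0 through 3).
Sum: C(4,0)·C(6,6) + C(4,1)·C(6,5) + C(4,2)·C(6,4) + C(4,3)·C(6,3) = 1 + 24 + 90 + 80 = 195.

195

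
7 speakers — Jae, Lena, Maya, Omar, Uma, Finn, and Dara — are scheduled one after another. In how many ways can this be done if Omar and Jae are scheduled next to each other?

1440

Glue Omar and Jae into one block (2 internal orders), leaving 6 units to arrange in a row.
So the count is 2·(6)! = 1440.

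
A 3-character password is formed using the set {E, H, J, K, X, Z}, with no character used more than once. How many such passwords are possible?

120

With no repetition, fill the 3 characters in order: 6 choices, then 5, down to 4.
That product is 6 × 5 × 4 = 120.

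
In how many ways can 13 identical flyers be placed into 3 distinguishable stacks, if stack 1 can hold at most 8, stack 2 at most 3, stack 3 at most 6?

14

Without the upper bounds there are C(15,2) = 105 ways to split 13 among 3 stacks.
Subtract solutions that violate a single cap (substitute x_i' = x_i − (cap_i+1)): x_1 ≥ 9 gives C(6,2) = 15; x_2 ≥ 4 gives C(11,2) = 55; x_3 ≥ 7 gives C(8,2) = 28. Together 98.
Add back pairs where two caps are both exceeded: 1 + 0 + 6 = 7.
By inclusion–exclusion the count is 105 − 98 + 7 = 14.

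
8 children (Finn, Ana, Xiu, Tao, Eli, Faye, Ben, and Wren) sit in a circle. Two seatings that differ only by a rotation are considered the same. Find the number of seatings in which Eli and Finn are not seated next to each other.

3600

Without the restriction there are (7)! = 5040 seatings.
Seatings with Eli beside Finn: treat them as a block with 2 internal orders, giving 2 × (6)! = 1440.
Subtracting, 5040 − 1440 = 3600.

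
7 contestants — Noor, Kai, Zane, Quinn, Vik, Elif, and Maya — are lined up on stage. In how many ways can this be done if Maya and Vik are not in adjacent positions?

Of the 7! = 5040 arrangements, those with Maya and Vik adjacent number 2 × 6! = 1440 (treat the pair as a block with 2 internal orders).
Complementary counting: 5040 − 1440 = 3600.

3600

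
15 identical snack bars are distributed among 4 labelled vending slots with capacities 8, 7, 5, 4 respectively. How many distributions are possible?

By stars and bars, unrestricted non-negative solutions to x_1+…+x_4 = 15 number C(15+3,3) = 816.
Subtract solutions that violate a single cap (substitute x_i' = x_i − (cap_i+1)): x_1 ≥ 9 gives C(9,3) = 84; x_2 ≥ 8 gives C(10,3) = 120; x_3 ≥ 6 gives C(12,3) = 220; x_4 ≥ 5 gives C(13,3) = 286. Together 710.
Add back pairs where two caps are both exceeded: 0 + 1 + 4 + 4 + 10 + 35 = 54.
By inclusion–exclusion the count is 816 − 710 + 54 = 160.

160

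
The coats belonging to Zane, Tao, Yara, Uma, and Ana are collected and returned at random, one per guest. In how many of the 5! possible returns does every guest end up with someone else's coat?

44

This is the derangement count D_5: permutations of 5 items with no fixed point.
By inclusion–exclusion this is Σ_{j=0}^{5} (−1)^j C(5,j)·(5−j)!.
Computing: 120 − 120 + 60 − 20 + 5 − 1 = 44.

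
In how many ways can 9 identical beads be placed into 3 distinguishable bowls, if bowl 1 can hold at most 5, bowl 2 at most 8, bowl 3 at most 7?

Without the upper bounds there are C(11,2) = 55 ways to split 9 among 3 bowls.
Subtract solutions that violate a single cap (substitute x_i' = x_i − (cap_i+1)): x_1 ≥ 6 gives C(5,2) = 10; x_2 ≥ 9 gives C(2,2) = 1; x_3 ≥ 8 gives C(3,2) = 3. Together 14.
No two caps can be exceeded simultaneously, so the pair terms are all 0.
By inclusion–exclusion the count is 55 − 14 + 0 = 41.

41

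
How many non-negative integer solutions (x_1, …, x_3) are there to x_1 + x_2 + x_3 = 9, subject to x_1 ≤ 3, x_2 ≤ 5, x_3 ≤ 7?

21

Ignoring the caps, the number of non-negative solutions to x_1+…+x_3 = 9 is C(11,2) = 55.
Subtract solutions that violate a single cap (substitute x_i' = x_i − (cap_i+1)): x_1 ≥ 4 gives C(7,2) = 21; x_2 ≥ 6 gives C(5,2) = 10; x_3 ≥ 8 gives C(3,2) = 3. Together 34.
No two caps can be exceeded simultaneously, so the pair terms are all 0.
By inclusion–exclusion the count is 55 − 34 + 0 = 21.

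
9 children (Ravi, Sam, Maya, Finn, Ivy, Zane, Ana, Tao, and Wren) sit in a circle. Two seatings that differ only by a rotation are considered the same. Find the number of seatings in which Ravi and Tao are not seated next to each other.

All circular seatings of 9 people number (8)! = 40320.
Those with Ravi next to Tao: fuse the pair into one unit and seat 8 units around a circle — 2·(7)! = 10080.
Subtracting, 40320 − 10080 = 30240.

30240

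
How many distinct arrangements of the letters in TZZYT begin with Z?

12

With the first slot taken by Z, it remains to arrange the other 4 letters (TZYT).
Those 4 letters have T appearing twice, giving (4)!/(2!) = 12.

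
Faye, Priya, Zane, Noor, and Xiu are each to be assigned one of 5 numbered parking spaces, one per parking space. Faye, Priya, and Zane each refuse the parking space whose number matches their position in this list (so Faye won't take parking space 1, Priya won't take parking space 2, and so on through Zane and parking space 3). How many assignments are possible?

64

Let Aᵢ (for i ∈ {1, 2, 3}) be the placements that put person i in their forbidden parking space. Any j of these fix j positions, leaving (5−j)! ways to fill the rest, and there are C(3,j) ways to pick which j.
By inclusion–exclusion, the number of valid placements is Σ_{j=0}^{3} (−1)^j C(3,j)·(5−j)!.
Computing: 120 − 72 + 18 − 2 = 64.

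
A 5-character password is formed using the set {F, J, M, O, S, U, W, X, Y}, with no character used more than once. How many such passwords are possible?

Choose and order 5 of the 9 symbols: the first character has 9 options, the next 8, and so on down to 5.
9 × 8 × 7 × 6 × 5 = 15120.

15120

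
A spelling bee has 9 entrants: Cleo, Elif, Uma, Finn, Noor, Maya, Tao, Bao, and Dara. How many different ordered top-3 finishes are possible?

There are 9 choices for 1st place, 8 for 2nd, and 7 for 3rd.
That gives 9 × 8 × 7 = 504.

504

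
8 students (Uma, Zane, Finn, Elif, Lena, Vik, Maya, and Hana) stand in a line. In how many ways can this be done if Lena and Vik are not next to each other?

30240

There are 8! = 40320 arrangements in all. If Lena and Vik are adjacent, merging them into one block gives 2·(7)! = 10080 arrangements.
Complementary counting: 40320 − 10080 = 30240.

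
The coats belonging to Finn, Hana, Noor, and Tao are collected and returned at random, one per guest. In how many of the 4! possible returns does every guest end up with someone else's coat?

This is the derangement count D_4: permutations of 4 items with no fixed point.
By inclusion–exclusion this is Σ_{j=0}^{4} (−1)^j C(4,j)·(4−j)!.
Computing: 24 − 24 + 12 − 4 + 1 = 9.

9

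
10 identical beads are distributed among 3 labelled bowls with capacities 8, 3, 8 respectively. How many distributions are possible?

By stars and bars, unrestricted non-negative solutions to x_1+…+x_3 = 10 number C(10+2,2) = 66.
Subtract solutions that violate a single cap (substitute x_i' = x_i − (cap_i+1)): x_1 ≥ 9 gives C(3,2) = 3; x_2 ≥ 4 gives C(8,2) = 28; x_3 ≥ 9 gives C(3,2) = 3. Together 34.
No two caps can be exceeded simultaneously, so the pair terms are all 0.
By inclusion–exclusion the count is 66 − 34 + 0 = 32.

32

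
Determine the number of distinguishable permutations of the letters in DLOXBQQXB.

Letter multiplicities in DLOXBQQXB: B×2, D×1, L×1, O×1, Q×2, X×2.
Dividing 9! = 362880 by 2!·2!·2! = 8 for the repeated letters gives 45360.

45360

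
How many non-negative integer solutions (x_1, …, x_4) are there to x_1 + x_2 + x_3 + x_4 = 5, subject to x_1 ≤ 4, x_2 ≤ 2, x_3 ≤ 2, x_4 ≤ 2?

25

Without the upper bounds there are C(8,3) = 56 ways to split 5 among 4 variables.
Subtract solutions that violate a single cap (substitute x_i' = x_i − (cap_i+1)): x_1 ≥ 5 gives C(3,3) = 1; x_2 ≥ 3 gives C(5,3) = 10; x_3 ≥ 3 gives C(5,3) = 10; x_4 ≥ 3 gives C(5,3) = 10. Together 31.
No two caps can be exceeded simultaneously, so the pair terms are all 0.
By inclusion–exclusion the count is 56 − 31 + 0 = 25.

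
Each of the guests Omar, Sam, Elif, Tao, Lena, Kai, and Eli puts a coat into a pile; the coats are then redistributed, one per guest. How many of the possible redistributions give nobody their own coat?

This is the derangement count D_7: permutations of 7 items with no fixed point.
By inclusion–exclusion this is Σ_{j=0}^{7} (−1)^j C(7,j)·(7−j)!.
Computing: 5040 − 5040 + 2520 − 840 + 210 − 42 + 7 − 1 = 1854.

1854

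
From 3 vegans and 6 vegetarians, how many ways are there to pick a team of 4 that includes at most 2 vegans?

120

Split by how many vegans are chosen (0 through 2).
Sum: C(3,0)·C(6,4) + C(3,1)·C(6,3) + C(3,2)·C(6,2) = 15 + 60 + 45 = 120.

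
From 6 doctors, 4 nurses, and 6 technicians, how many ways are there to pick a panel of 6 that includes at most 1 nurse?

4092

Split by how many nurses are chosen (0 through 1).
Sum: C(4,0)·C(12,6) + C(4,1)·C(12,5) = 924 + 3168 = 4092.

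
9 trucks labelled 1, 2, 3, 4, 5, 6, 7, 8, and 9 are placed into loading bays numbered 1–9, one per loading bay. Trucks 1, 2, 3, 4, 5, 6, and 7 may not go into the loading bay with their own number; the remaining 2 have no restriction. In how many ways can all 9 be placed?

165016

Let Aᵢ (for 1 ≤ i ≤ 7) be the placements that put truck i in its forbidden loading bay. Any j of these fix j positions, leaving (9−j)! ways to fill the rest, and there are C(7,j) ways to pick which j.
By inclusion–exclusion, the number of valid placements is Σ_{j=0}^{7} (−1)^j C(7,j)·(9−j)!.
Computing: 362880 − 282240 + 105840 − 25200 + 4200 − 504 + 42 − 2 = 165016.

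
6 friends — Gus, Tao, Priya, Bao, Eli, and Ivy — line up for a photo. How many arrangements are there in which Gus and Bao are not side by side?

There are 6! = 720 arrangements in all. If Gus and Bao are adjacent, merging them into one block gives 2·(5)! = 240 arrangements.
Complementary counting: 720 − 240 = 480.

480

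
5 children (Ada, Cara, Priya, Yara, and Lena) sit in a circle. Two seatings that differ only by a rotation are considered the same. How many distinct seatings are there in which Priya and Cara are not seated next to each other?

Without the restriction there are (4)! = 24 seatings.
Those with Priya next to Cara: fuse the pair into one unit and seat 4 units around a circle — 2·(3)! = 12.
Subtracting, 24 − 12 = 12.

12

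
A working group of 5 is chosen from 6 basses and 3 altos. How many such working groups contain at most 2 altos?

111

Split by how many altos are chosen (0 through 2).
Sum: C(3,0)·C(6,5) + C(3,1)·C(6,4) + C(3,2)·C(6,3) = 6 + 45 + 60 = 111.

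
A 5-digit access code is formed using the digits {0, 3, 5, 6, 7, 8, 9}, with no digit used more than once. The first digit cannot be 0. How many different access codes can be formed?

The first digit has 7−1 = 6 choices (anything except 0).
The remaining 4 digits are filled from the other 6 symbols without repetition: 6 × 5 × 4 × 3 = 360.
Total: 6 × 360 = 2160.

2160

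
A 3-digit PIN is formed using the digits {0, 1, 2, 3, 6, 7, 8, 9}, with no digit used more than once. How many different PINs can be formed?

Choose and order 3 of the 8 symbols: the first digit has 8 options, the next 7, then 6.
8 × 7 × 6 = 336.

336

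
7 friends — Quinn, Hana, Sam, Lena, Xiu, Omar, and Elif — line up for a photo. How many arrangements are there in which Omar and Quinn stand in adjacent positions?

1440

Place the 5 others and the Omar-Quinn pair as 6 objects in a line; the pair has 2 internal arrangements.
So the count is 2·(6)! = 1440.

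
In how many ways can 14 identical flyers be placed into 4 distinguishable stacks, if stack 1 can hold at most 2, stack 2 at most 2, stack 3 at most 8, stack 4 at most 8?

Without the upper bounds there are C(17,3) = 680 ways to split 14 among 4 stacks.
Subtract solutions that violate a single cap (substitute x_i' = x_i − (cap_i+1)): x_1 ≥ 3 gives C(14,3) = 364; x_2 ≥ 3 gives C(14,3) = 364; x_3 ≥ 9 gives C(8,3) = 56; x_4 ≥ 9 gives C(8,3) = 56. Together 840.
Add back pairs where two caps are both exceeded: 165 + 10 + 10 + 10 + 10 + 0 = 205.
By inclusion–exclusion the count is 680 − 840 + 205 = 45.

45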